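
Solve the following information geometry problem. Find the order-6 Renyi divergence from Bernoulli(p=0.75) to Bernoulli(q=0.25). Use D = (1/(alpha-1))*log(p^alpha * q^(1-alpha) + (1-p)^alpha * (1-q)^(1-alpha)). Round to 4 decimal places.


Renyi divergence of order alpha between Bernoulli distributions:
D = (1/(alpha-1))*log(p^alpha * q^(1-alpha) + (1-p)^alpha * (1-q)^(1-alpha)).
alpha = 6, p = 0.75, q = 0.25.
p^alpha * q^(1-alpha) = 0.75^6 * 0.25^-5 = 182.25.
(1-p)^alpha * (1-q)^(1-alpha) = 0.25^6 * 0.75^-5 = 0.001029.
sum = 182.25 + 0.001029 = 182.251029.
D = (1/5)*log(182.251029) = 1.0411

1.0411


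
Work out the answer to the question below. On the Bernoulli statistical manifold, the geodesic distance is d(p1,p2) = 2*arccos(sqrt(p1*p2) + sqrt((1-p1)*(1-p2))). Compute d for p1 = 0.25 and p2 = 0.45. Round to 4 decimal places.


Geodesic distance on Bernoulli manifold:
d(p1,p2) = 2*arccos(sqrt(p1*p2) + sqrt((1-p1)*(1-p2))).
sqrt(p1*p2) = sqrt(0.25*0.45) = 0.33541.
sqrt((1-p1)*(1-p2)) = sqrt(0.75*0.55) = 0.642262.
arg = 0.33541 + 0.642262 = 0.977672.
d = 2*arccos(0.977672) = 0.4234

0.4234


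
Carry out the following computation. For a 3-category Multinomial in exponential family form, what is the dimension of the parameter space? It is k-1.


Exponential family dimension calculation:
For Multinomial with k=3 categories, dim = k-1 = 2.

2


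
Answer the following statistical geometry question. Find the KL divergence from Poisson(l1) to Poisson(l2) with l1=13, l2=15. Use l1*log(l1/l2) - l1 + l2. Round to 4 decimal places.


KL divergence for Poisson:
KL = l1*log(l1/l2) - l1 + l2.
l1 = 13, l2 = 15.
log(13/15) = -0.143101.
l1*log(l1/l2) = 13 * -0.143101 = -1.860311.
KL = -1.860311 - 13 + 15 = 0.1397

0.1397


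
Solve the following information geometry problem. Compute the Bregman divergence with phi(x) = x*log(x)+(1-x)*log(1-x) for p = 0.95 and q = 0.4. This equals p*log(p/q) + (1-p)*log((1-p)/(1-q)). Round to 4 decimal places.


Bregman divergence with negative entropy generator:
D = p*log(p/q) + (1-p)*log((1-p)/(1-q)).
p = 0.95, q = 0.4.
p*log(p/q) = 0.95*log(0.95/0.4) = 0.821748.
(1-p)*log((1-p)/(1-q)) = 0.05*log(0.05/0.6) = -0.124245.
D = 0.821748 + -0.124245 = 0.6975

0.6975


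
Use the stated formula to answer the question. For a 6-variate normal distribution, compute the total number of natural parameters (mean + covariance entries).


Exponential family dimension calculation:
For 6-dim MVN: mean has 6 params, covariance has 6*7/2 = 21 unique entries.
Total dim = 6 + 21 = 27.

27


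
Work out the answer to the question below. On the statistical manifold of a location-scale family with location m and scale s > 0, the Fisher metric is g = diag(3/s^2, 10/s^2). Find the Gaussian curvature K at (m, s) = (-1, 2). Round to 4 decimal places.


The metric has the form g = (A dm^2 + B ds^2)/s^2 with A = 3, B = 10.
Substitute u = sqrt(A/B)*m: g = B*(du^2 + ds^2)/s^2, i.e. B times the
Poincare upper half-plane metric, which has constant Gaussian curvature -1.
Scaling a 2D metric by a constant c divides the Gaussian curvature by c,
so K = -1/B = -1/(10) = -0.1000 everywhere (the point (m, s) = (-1, 2) is irrelevant:
the curvature is constant).
The requested Gaussian curvature is K = -0.1000.

-0.1000


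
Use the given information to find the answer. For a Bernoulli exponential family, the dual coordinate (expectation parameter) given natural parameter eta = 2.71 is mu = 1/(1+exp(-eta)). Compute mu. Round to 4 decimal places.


Dual coordinate (expectation parameter) for Bernoulli:
mu = 1/(1+exp(-eta)).
eta = 2.71.
exp(-eta) = exp(-2.71) = 0.066537.
mu = 1/(1+0.066537) = 0.9376

0.9376


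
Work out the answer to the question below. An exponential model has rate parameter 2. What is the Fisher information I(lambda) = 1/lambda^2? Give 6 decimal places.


Fisher information for exponential: I(lambda) = 1/lambda^2.
lambda = 2, lambda^2 = 4.
I = 1/4 = 0.250000

0.250000


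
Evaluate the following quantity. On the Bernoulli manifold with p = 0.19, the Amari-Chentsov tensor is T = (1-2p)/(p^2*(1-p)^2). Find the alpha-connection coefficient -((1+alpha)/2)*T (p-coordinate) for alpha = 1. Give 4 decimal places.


Skewness (Amari-Chentsov) tensor: T = (1-2p)/(p^2*(1-p)^2).
p = 0.19, 1-2p = 0.62, p^2 = 0.0361, (1-p)^2 = 0.6561.
T = 0.62/(0.0361 * 0.6561) = 26.176673.
In the p-coordinate, Gamma^(alpha) = Gamma^(0) - (alpha/2)*T with Gamma^(0) = (1/2)*g'(p) = -T/2,
so Gamma^(alpha) = -((1+alpha)/2)*T.
alpha = 1, -(1+alpha)/2 = -1.0.
Gamma = -1.0 * 26.176673 = -26.1767

-26.1767


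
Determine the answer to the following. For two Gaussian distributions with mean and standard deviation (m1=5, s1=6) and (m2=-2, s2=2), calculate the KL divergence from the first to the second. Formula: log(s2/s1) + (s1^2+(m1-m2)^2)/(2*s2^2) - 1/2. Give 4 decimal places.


KL divergence between normal distributions:
KL = log(s2/s1) + (s1^2 + (m1-m2)^2)/(2*s2^2) - 1/2.
log(2/6) = -1.098612.
(6^2 + (5--2)^2)/(2*2^2) = (36 + 49)/8 = 10.625.
KL = -1.098612 + 10.625 - 0.5 = 9.0264

9.0264


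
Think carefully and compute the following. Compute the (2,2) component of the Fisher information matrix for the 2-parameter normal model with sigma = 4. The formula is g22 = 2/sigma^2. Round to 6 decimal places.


For the 2-parameter normal family, the Fisher metric has:
  g11 = 1/sigma^2, g22 = 2/sigma^2.
sigma = 4, sigma^2 = 16.
g22 = 0.125000

0.125000


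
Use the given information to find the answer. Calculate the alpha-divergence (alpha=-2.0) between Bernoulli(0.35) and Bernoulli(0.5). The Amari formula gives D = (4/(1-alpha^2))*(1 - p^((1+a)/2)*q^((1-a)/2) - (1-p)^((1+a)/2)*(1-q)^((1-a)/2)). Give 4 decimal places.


Amari alpha-divergence:
D = (4/(1-alpha^2))*(1 - p^((1+a)/2)*q^((1-a)/2) - (1-p)^((1+a)/2)*(1-q)^((1-a)/2)).
alpha = -2.0, p = 0.35, q = 0.5.
e1 = (1+alpha)/2 = -0.5, e2 = (1-alpha)/2 = 1.5.
t1 = p^e1 * q^e2 = 0.35^-0.5 * 0.5^1.5 = 0.597614.
t2 = (1-p)^e1 * (1-q)^e2 = 0.65^-0.5 * 0.5^1.5 = 0.438529.
4/(1-alpha^2) = -1.333333.
D = -1.333333*(1 - 0.597614 - 0.438529) = 0.0482

0.0482


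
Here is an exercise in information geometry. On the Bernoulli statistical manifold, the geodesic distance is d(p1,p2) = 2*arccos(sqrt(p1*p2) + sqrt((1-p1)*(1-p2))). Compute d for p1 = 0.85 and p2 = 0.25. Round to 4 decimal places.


Geodesic distance on Bernoulli manifold:
d(p1,p2) = 2*arccos(sqrt(p1*p2) + sqrt((1-p1)*(1-p2))).
sqrt(p1*p2) = sqrt(0.85*0.25) = 0.460977.
sqrt((1-p1)*(1-p2)) = sqrt(0.15*0.75) = 0.33541.
arg = 0.460977 + 0.33541 = 0.796387.
d = 2*arccos(0.796387) = 1.2990

1.2990


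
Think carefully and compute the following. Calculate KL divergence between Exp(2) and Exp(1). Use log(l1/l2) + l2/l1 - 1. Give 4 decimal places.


KL divergence for exponential family:
KL = log(l1/l2) + l2/l1 - 1.
log(2/1) = 0.693147.
1/2 = 0.5.
KL = 0.693147 + 0.5 - 1 = 0.1931

0.1931


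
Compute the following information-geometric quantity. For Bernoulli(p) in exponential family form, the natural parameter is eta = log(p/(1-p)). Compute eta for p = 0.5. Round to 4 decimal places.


Natural parameter for Bernoulli: eta = log(p/(1-p)).
p = 0.5, 1-p = 0.5.
p/(1-p) = 1.0.
eta = log(1.0) = 0.0000

0.0000


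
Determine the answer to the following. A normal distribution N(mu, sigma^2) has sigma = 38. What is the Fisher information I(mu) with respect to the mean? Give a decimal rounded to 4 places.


The Fisher information for the mean of a normal distribution is I(mu) = 1/sigma^2.
sigma = 38, so sigma^2 = 1444.
I(mu) = 1/1444 = 0.0007

0.0007


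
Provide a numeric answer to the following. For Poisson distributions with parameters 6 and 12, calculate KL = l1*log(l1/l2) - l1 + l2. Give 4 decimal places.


KL divergence for Poisson:
KL = l1*log(l1/l2) - l1 + l2.
l1 = 6, l2 = 12.
log(6/12) = -0.693147.
l1*log(l1/l2) = 6 * -0.693147 = -4.158883.
KL = -4.158883 - 6 + 12 = 1.8411

1.8411


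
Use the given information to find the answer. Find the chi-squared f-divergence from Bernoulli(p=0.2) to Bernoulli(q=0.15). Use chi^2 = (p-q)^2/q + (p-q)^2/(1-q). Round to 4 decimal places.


Chi-squared divergence between Bernoulli distributions:
chi^2 = (p-q)^2/q + (p-q)^2/(1-q).
p = 0.2, q = 0.15, p-q = 0.05.
(p-q)^2 = 0.0025.
term1 = 0.0025/0.15 = 0.016667.
term2 = 0.0025/0.85 = 0.002941.
chi^2 = 0.016667 + 0.002941 = 0.0196

0.0196


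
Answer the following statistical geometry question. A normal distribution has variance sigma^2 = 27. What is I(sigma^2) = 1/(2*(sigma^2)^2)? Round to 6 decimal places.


Fisher information for variance: I(sigma^2) = 1/(2*sigma^4).
sigma^2 = 27, so sigma^4 = 729.
I = 1/(2*729) = 1/1458 = 0.000686

0.000686


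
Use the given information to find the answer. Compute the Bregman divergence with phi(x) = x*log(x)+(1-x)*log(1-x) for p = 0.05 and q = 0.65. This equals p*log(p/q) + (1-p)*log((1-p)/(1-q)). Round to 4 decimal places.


Bregman divergence with negative entropy generator:
D = p*log(p/q) + (1-p)*log((1-p)/(1-q)).
p = 0.05, q = 0.65.
p*log(p/q) = 0.05*log(0.05/0.65) = -0.128247.
(1-p)*log((1-p)/(1-q)) = 0.95*log(0.95/0.35) = 0.948602.
D = -0.128247 + 0.948602 = 0.8204

0.8204


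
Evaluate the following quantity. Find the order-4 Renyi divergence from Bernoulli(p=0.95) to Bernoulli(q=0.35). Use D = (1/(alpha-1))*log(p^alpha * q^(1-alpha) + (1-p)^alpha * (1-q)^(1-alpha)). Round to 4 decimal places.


Renyi divergence of order alpha between Bernoulli distributions:
D = (1/(alpha-1))*log(p^alpha * q^(1-alpha) + (1-p)^alpha * (1-q)^(1-alpha)).
alpha = 4, p = 0.95, q = 0.35.
p^alpha * q^(1-alpha) = 0.95^4 * 0.35^-3 = 18.99723.
(1-p)^alpha * (1-q)^(1-alpha) = 0.05^4 * 0.65^-3 = 2.3e-05.
sum = 18.99723 + 2.3e-05 = 18.997253.
D = (1/3)*log(18.997253) = 0.9814

0.9814


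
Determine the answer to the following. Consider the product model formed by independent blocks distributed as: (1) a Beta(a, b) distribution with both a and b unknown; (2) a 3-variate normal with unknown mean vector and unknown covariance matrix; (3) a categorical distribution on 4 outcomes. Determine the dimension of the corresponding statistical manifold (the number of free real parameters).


The dimension of a statistical manifold equals the number of free
(independent) real parameters of the model. For a product of independent
blocks the parameter counts add.
- Beta (a, b): 2.
- 3-variate normal: 3 (mean) + 3*4/2 = 6 (symmetric covariance) = 9.
- categorical on 4 outcomes (probabilities sum to 1): 4-1 = 3.
Total = 2 + 9 + 3 = 14.
Dimension = 14

14


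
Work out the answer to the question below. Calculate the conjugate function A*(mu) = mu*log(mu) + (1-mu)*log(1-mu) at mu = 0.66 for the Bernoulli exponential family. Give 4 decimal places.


Legendre transform for Bernoulli:
A*(mu) = mu*log(mu) + (1-mu)*log(1-mu).
mu = 0.66, 1-mu = 0.34.
mu*log(mu) = 0.66*log(0.66) = -0.27424.
(1-mu)*log(1-mu) = 0.34*log(0.34) = -0.366795.
A* = -0.27424 + -0.366795 = -0.6410

-0.6410


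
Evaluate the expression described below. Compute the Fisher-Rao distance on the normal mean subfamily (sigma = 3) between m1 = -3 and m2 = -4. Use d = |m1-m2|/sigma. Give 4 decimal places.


On the fixed-variance normal subfamily, geodesic distance = |m1-m2|/sigma.
|-3 - -4| = 1.
sigma = 3.
d = 1/3 = 0.3333

0.3333


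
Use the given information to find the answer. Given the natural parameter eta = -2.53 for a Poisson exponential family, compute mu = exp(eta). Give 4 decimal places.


Expectation parameter for Poisson exponential family:
mu = exp(eta).
eta = -2.53.
mu = exp(-2.53) = 0.0797

0.0797


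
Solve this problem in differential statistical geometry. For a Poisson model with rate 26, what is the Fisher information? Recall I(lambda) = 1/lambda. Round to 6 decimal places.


Fisher information for Poisson: I(lambda) = 1/lambda.
lambda = 26.
I(lambda) = 1/26 = 0.038462

0.038462


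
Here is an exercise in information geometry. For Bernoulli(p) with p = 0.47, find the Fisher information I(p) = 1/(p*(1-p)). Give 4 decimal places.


For Bernoulli(p), Fisher information is I(p) = 1/(p*(1-p)).
p = 0.47, 1-p = 0.53.
p*(1-p) = 0.2491.
I(p) = 1/0.2491 = 4.0145

4.0145


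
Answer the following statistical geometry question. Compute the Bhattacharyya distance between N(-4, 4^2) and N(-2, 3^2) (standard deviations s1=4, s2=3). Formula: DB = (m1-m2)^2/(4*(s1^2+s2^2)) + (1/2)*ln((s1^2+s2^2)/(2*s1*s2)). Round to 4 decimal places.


Bhattacharyya distance between two Gaussians:
DB = (m1-m2)^2/(4*(s1^2+s2^2)) + (1/2)*ln((s1^2+s2^2)/(2*s1*s2)).
(m1-m2)^2 = (-2)^2 = 4.
s1^2+s2^2 = 16 + 9 = 25.
term1 = 4/100 = 0.04.
term2 = 0.5*ln(25/24.0) = 0.020411.
DB = 0.04 + 0.020411 = 0.0604

0.0604


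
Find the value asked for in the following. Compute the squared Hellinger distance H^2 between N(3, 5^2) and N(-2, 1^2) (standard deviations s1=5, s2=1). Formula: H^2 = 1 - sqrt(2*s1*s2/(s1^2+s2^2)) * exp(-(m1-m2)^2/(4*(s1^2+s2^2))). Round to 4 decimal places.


Squared Hellinger distance for Gaussians:
H^2 = 1 - sqrt(2*s1*s2/(s1^2+s2^2)) * exp(-(m1-m2)^2/(4*(s1^2+s2^2))).
s1^2 = 25, s2^2 = 1, s1^2+s2^2 = 26.
sqrt(2*5*1/(26)) = 0.620174.
(m1-m2)^2 = (5)^2 = 25.
exp(-25/(4*26)) = exp(-0.240385) = 0.786325.
H^2 = 1 - 0.620174*0.786325 = 0.5123

0.5123


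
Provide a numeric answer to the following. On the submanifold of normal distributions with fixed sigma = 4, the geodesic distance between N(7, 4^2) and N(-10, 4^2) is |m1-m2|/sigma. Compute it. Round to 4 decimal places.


On the fixed-variance normal subfamily, geodesic distance = |m1-m2|/sigma.
|7 - -10| = 17.
sigma = 4.
d = 17/4 = 4.2500

4.2500


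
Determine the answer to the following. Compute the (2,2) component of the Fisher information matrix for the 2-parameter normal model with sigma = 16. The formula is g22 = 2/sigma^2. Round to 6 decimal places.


For the 2-parameter normal family, the Fisher metric has:
  g11 = 1/sigma^2, g22 = 2/sigma^2.
sigma = 16, sigma^2 = 256.
g22 = 0.007813

0.007813


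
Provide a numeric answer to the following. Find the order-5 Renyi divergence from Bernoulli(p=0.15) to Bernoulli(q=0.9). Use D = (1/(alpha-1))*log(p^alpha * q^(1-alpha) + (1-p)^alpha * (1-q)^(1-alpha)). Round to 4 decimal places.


Renyi divergence of order alpha between Bernoulli distributions:
D = (1/(alpha-1))*log(p^alpha * q^(1-alpha) + (1-p)^alpha * (1-q)^(1-alpha)).
alpha = 5, p = 0.15, q = 0.9.
p^alpha * q^(1-alpha) = 0.15^5 * 0.9^-4 = 0.000116.
(1-p)^alpha * (1-q)^(1-alpha) = 0.85^5 * 0.1^-4 = 4437.053125.
sum = 0.000116 + 4437.053125 = 4437.053241.
D = (1/4)*log(4437.053241) = 2.0994

2.0994


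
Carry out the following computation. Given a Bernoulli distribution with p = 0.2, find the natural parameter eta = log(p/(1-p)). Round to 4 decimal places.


Natural parameter for Bernoulli: eta = log(p/(1-p)).
p = 0.2, 1-p = 0.8.
p/(1-p) = 0.25.
eta = log(0.25) = -1.3863

-1.3863


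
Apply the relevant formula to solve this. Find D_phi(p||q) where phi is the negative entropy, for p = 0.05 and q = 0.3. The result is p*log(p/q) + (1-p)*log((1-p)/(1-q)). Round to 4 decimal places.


Bregman divergence with negative entropy generator:
D = p*log(p/q) + (1-p)*log((1-p)/(1-q)).
p = 0.05, q = 0.3.
p*log(p/q) = 0.05*log(0.05/0.3) = -0.089588.
(1-p)*log((1-p)/(1-q)) = 0.95*log(0.95/0.7) = 0.290113.
D = -0.089588 + 0.290113 = 0.2005

0.2005


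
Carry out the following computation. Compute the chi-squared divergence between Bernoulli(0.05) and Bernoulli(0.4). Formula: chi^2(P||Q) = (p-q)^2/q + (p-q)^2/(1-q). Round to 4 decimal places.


Chi-squared divergence between Bernoulli distributions:
chi^2 = (p-q)^2/q + (p-q)^2/(1-q).
p = 0.05, q = 0.4, p-q = -0.35.
(p-q)^2 = 0.1225.
term1 = 0.1225/0.4 = 0.30625.
term2 = 0.1225/0.6 = 0.204167.
chi^2 = 0.30625 + 0.204167 = 0.5104

0.5104


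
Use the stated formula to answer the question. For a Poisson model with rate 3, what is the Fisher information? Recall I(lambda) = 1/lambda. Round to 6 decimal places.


Fisher information for Poisson: I(lambda) = 1/lambda.
lambda = 3.
I(lambda) = 1/3 = 0.333333

0.333333


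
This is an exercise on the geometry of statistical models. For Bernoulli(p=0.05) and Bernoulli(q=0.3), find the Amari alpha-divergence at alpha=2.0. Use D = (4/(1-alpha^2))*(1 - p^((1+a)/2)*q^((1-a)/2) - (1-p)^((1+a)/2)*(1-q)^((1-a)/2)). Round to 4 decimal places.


Amari alpha-divergence:
D = (4/(1-alpha^2))*(1 - p^((1+a)/2)*q^((1-a)/2) - (1-p)^((1+a)/2)*(1-q)^((1-a)/2)).
alpha = 2.0, p = 0.05, q = 0.3.
e1 = (1+alpha)/2 = 1.5, e2 = (1-alpha)/2 = -0.5.
t1 = p^e1 * q^e2 = 0.05^1.5 * 0.3^-0.5 = 0.020412.
t2 = (1-p)^e1 * (1-q)^e2 = 0.95^1.5 * 0.7^-0.5 = 1.106717.
4/(1-alpha^2) = -1.333333.
D = -1.333333*(1 - 0.020412 - 1.106717) = 0.1695

0.1695


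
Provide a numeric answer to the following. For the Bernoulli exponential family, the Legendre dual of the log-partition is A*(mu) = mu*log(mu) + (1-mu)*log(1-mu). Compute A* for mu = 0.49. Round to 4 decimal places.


Legendre transform for Bernoulli:
A*(mu) = mu*log(mu) + (1-mu)*log(1-mu).
mu = 0.49, 1-mu = 0.51.
mu*log(mu) = 0.49*log(0.49) = -0.349541.
(1-mu)*log(1-mu) = 0.51*log(0.51) = -0.343406.
A* = -0.349541 + -0.343406 = -0.6929

-0.6929


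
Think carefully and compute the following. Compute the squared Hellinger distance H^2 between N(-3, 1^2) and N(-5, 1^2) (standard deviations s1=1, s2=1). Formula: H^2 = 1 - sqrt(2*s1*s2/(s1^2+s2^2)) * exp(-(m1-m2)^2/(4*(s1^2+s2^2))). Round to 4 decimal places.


Squared Hellinger distance for Gaussians:
H^2 = 1 - sqrt(2*s1*s2/(s1^2+s2^2)) * exp(-(m1-m2)^2/(4*(s1^2+s2^2))).
s1^2 = 1, s2^2 = 1, s1^2+s2^2 = 2.
sqrt(2*1*1/(2)) = 1.0.
(m1-m2)^2 = (2)^2 = 4.
exp(-4/(4*2)) = exp(-0.5) = 0.606531.
H^2 = 1 - 1.0*0.606531 = 0.3935

0.3935


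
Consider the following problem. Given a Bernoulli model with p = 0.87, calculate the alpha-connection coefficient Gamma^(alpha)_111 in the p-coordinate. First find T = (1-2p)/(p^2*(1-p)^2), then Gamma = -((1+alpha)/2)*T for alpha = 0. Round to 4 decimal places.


Skewness (Amari-Chentsov) tensor: T = (1-2p)/(p^2*(1-p)^2).
p = 0.87, 1-2p = -0.74, p^2 = 0.7569, (1-p)^2 = 0.0169.
T = -0.74/(0.7569 * 0.0169) = -57.850419.
In the p-coordinate, Gamma^(alpha) = Gamma^(0) - (alpha/2)*T with Gamma^(0) = (1/2)*g'(p) = -T/2,
so Gamma^(alpha) = -((1+alpha)/2)*T.
alpha = 0, -(1+alpha)/2 = -0.5.
Gamma = -0.5 * -57.850419 = 28.9252

28.9252


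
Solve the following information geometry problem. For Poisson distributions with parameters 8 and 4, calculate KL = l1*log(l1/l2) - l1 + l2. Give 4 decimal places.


KL divergence for Poisson:
KL = l1*log(l1/l2) - l1 + l2.
l1 = 8, l2 = 4.
log(8/4) = 0.693147.
l1*log(l1/l2) = 8 * 0.693147 = 5.545177.
KL = 5.545177 - 8 + 4 = 1.5452

1.5452


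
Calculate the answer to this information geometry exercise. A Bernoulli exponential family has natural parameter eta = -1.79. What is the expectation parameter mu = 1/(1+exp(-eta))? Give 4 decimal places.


Dual coordinate (expectation parameter) for Bernoulli:
mu = 1/(1+exp(-eta)).
eta = -1.79.
exp(-eta) = exp(1.79) = 5.989452.
mu = 1/(1+5.989452) = 0.1431

0.1431


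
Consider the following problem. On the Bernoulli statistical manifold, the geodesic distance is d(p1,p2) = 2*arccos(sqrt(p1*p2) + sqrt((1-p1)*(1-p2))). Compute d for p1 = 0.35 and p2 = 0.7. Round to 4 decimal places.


Geodesic distance on Bernoulli manifold:
d(p1,p2) = 2*arccos(sqrt(p1*p2) + sqrt((1-p1)*(1-p2))).
sqrt(p1*p2) = sqrt(0.35*0.7) = 0.494975.
sqrt((1-p1)*(1-p2)) = sqrt(0.65*0.3) = 0.441588.
arg = 0.494975 + 0.441588 = 0.936563.
d = 2*arccos(0.936563) = 0.7162

0.7162


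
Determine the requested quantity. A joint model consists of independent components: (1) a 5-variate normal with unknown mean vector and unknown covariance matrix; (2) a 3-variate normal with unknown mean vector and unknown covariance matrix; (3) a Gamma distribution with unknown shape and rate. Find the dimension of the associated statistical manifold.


The dimension of a statistical manifold equals the number of free
(independent) real parameters of the model. For a product of independent
blocks the parameter counts add.
- 5-variate normal: 5 (mean) + 5*6/2 = 15 (symmetric covariance) = 20.
- 3-variate normal: 3 (mean) + 3*4/2 = 6 (symmetric covariance) = 9.
- Gamma (shape, rate): 2.
Total = 20 + 9 + 2 = 31.
Dimension = 31

31


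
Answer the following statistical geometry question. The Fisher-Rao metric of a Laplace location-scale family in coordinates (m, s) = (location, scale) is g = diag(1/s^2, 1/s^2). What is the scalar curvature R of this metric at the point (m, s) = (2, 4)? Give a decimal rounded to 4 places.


The metric has the form g = (A dm^2 + B ds^2)/s^2 with A = 1, B = 1.
Substitute u = sqrt(A/B)*m: g = B*(du^2 + ds^2)/s^2, i.e. B times the
Poincare upper half-plane metric, which has constant Gaussian curvature -1.
Scaling a 2D metric by a constant c divides the Gaussian curvature by c,
so K = -1/B = -1/(1) = -1.0000 everywhere (the point (m, s) = (2, 4) is irrelevant:
the curvature is constant).
Scalar curvature in dimension 2: R = 2K = -2/(1) = -2.0000.

-2.0000


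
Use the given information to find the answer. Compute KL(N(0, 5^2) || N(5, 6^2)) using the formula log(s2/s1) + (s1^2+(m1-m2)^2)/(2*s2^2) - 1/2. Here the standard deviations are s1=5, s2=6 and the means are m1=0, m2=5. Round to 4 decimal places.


KL divergence between normal distributions:
KL = log(s2/s1) + (s1^2 + (m1-m2)^2)/(2*s2^2) - 1/2.
log(6/5) = 0.182322.
(5^2 + (0-5)^2)/(2*6^2) = (25 + 25)/72 = 0.694444.
KL = 0.182322 + 0.694444 - 0.5 = 0.3768

0.3768


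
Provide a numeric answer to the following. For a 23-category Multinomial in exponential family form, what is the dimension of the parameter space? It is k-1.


Exponential family dimension calculation:
For Multinomial with k=23 categories, dim = k-1 = 22.

22


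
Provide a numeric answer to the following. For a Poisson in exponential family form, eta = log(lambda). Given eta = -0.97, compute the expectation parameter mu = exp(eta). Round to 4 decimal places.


Expectation parameter for Poisson exponential family:
mu = exp(eta).
eta = -0.97.
mu = exp(-0.97) = 0.3791

0.3791


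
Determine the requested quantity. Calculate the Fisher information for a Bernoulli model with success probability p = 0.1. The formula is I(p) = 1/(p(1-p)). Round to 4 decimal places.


For Bernoulli(p), Fisher information is I(p) = 1/(p*(1-p)).
p = 0.1, 1-p = 0.9.
p*(1-p) = 0.09.
I(p) = 1/0.09 = 11.1111

11.1111


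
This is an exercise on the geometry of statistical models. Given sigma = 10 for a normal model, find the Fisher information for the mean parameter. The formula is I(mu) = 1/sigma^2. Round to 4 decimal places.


The Fisher information for the mean of a normal distribution is I(mu) = 1/sigma^2.
sigma = 10, so sigma^2 = 100.
I(mu) = 1/100 = 0.0100

0.0100


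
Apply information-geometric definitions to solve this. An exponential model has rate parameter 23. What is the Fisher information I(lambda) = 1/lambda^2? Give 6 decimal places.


Fisher information for exponential: I(lambda) = 1/lambda^2.
lambda = 23, lambda^2 = 529.
I = 1/529 = 0.001890

0.001890


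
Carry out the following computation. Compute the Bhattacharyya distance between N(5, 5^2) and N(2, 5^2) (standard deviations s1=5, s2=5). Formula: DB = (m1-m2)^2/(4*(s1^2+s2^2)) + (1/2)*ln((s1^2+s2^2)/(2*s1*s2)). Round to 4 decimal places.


Bhattacharyya distance between two Gaussians:
DB = (m1-m2)^2/(4*(s1^2+s2^2)) + (1/2)*ln((s1^2+s2^2)/(2*s1*s2)).
(m1-m2)^2 = (3)^2 = 9.
s1^2+s2^2 = 25 + 25 = 50.
term1 = 9/200 = 0.045.
term2 = 0.5*ln(50/50.0) = 0.0.
DB = 0.045 + 0.0 = 0.0450

0.0450


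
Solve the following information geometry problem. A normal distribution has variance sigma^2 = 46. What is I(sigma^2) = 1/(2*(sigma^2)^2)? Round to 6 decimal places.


Fisher information for variance: I(sigma^2) = 1/(2*sigma^4).
sigma^2 = 46, so sigma^4 = 2116.
I = 1/(2*2116) = 1/4232 = 0.000236

0.000236


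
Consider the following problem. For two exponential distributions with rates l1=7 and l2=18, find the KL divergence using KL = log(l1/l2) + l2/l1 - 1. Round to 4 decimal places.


KL divergence for exponential family:
KL = log(l1/l2) + l2/l1 - 1.
log(7/18) = -0.944462.
18/7 = 2.571429.
KL = -0.944462 + 2.571429 - 1 = 0.6270

0.6270


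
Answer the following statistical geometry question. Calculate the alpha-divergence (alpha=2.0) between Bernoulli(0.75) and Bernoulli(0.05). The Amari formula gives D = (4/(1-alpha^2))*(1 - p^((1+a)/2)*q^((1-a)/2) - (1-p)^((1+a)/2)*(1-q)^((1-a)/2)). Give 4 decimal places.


Amari alpha-divergence:
D = (4/(1-alpha^2))*(1 - p^((1+a)/2)*q^((1-a)/2) - (1-p)^((1+a)/2)*(1-q)^((1-a)/2)).
alpha = 2.0, p = 0.75, q = 0.05.
e1 = (1+alpha)/2 = 1.5, e2 = (1-alpha)/2 = -0.5.
t1 = p^e1 * q^e2 = 0.75^1.5 * 0.05^-0.5 = 2.904738.
t2 = (1-p)^e1 * (1-q)^e2 = 0.25^1.5 * 0.95^-0.5 = 0.128247.
4/(1-alpha^2) = -1.333333.
D = -1.333333*(1 - 2.904738 - 0.128247) = 2.7106

2.7106


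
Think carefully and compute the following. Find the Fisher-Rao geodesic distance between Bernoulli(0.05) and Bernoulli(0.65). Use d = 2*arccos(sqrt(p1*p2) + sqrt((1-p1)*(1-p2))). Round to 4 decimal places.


Geodesic distance on Bernoulli manifold:
d(p1,p2) = 2*arccos(sqrt(p1*p2) + sqrt((1-p1)*(1-p2))).
sqrt(p1*p2) = sqrt(0.05*0.65) = 0.180278.
sqrt((1-p1)*(1-p2)) = sqrt(0.95*0.35) = 0.576628.
arg = 0.180278 + 0.576628 = 0.756906.
d = 2*arccos(0.756906) = 1.4245

1.4245


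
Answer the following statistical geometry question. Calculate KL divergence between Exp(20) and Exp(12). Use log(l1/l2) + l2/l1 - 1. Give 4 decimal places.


KL divergence for exponential family:
KL = log(l1/l2) + l2/l1 - 1.
log(20/12) = 0.510826.
12/20 = 0.6.
KL = 0.510826 + 0.6 - 1 = 0.1108

0.1108


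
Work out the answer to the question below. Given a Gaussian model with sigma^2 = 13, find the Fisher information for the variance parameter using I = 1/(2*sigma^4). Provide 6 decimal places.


Fisher information for variance: I(sigma^2) = 1/(2*sigma^4).
sigma^2 = 13, so sigma^4 = 169.
I = 1/(2*169) = 1/338 = 0.002959

0.002959


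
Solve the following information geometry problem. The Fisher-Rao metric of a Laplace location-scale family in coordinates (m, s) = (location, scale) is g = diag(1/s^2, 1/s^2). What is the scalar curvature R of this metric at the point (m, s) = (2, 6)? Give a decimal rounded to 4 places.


The metric has the form g = (A dm^2 + B ds^2)/s^2 with A = 1, B = 1.
Substitute u = sqrt(A/B)*m: g = B*(du^2 + ds^2)/s^2, i.e. B times the
Poincare upper half-plane metric, which has constant Gaussian curvature -1.
Scaling a 2D metric by a constant c divides the Gaussian curvature by c,
so K = -1/B = -1/(1) = -1.0000 everywhere (the point (m, s) = (2, 6) is irrelevant:
the curvature is constant).
Scalar curvature in dimension 2: R = 2K = -2/(1) = -2.0000.

-2.0000


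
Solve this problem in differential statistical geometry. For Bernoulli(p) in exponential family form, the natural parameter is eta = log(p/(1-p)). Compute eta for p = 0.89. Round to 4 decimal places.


Natural parameter for Bernoulli: eta = log(p/(1-p)).
p = 0.89, 1-p = 0.11.
p/(1-p) = 8.090909.
eta = log(8.090909) = 2.0907

2.0907


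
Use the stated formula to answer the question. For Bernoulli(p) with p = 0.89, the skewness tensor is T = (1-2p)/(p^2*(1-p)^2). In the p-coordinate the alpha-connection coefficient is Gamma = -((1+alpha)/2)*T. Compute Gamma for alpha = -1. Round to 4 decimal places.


Skewness (Amari-Chentsov) tensor: T = (1-2p)/(p^2*(1-p)^2).
p = 0.89, 1-2p = -0.78, p^2 = 0.7921, (1-p)^2 = 0.0121.
T = -0.78/(0.7921 * 0.0121) = -81.382161.
In the p-coordinate, Gamma^(alpha) = Gamma^(0) - (alpha/2)*T with Gamma^(0) = (1/2)*g'(p) = -T/2,
so Gamma^(alpha) = -((1+alpha)/2)*T.
alpha = -1, -(1+alpha)/2 = 0.0.
Gamma = 0.0 * -81.382161 = 0.0000

0.0000


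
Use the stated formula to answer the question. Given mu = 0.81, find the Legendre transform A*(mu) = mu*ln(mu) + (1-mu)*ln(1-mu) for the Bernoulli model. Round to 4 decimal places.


Legendre transform for Bernoulli:
A*(mu) = mu*log(mu) + (1-mu)*log(1-mu).
mu = 0.81, 1-mu = 0.19.
mu*log(mu) = 0.81*log(0.81) = -0.170684.
(1-mu)*log(1-mu) = 0.19*log(0.19) = -0.315539.
A* = -0.170684 + -0.315539 = -0.4862

-0.4862


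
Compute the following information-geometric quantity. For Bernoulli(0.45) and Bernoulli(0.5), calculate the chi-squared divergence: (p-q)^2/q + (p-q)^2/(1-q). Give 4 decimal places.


Chi-squared divergence between Bernoulli distributions:
chi^2 = (p-q)^2/q + (p-q)^2/(1-q).
p = 0.45, q = 0.5, p-q = -0.05.
(p-q)^2 = 0.0025.
term1 = 0.0025/0.5 = 0.005.
term2 = 0.0025/0.5 = 0.005.
chi^2 = 0.005 + 0.005 = 0.0100

0.0100


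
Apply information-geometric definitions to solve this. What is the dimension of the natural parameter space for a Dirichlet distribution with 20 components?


Exponential family dimension calculation:
Dirichlet with 20 components has 20 natural parameters.

20


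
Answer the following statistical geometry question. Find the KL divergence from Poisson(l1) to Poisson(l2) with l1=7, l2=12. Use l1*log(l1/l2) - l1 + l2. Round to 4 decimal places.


KL divergence for Poisson:
KL = l1*log(l1/l2) - l1 + l2.
l1 = 7, l2 = 12.
log(7/12) = -0.538997.
l1*log(l1/l2) = 7 * -0.538997 = -3.772976.
KL = -3.772976 - 7 + 12 = 1.2270

1.2270


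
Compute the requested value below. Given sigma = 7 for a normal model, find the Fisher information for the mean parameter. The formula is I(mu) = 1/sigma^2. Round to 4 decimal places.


The Fisher information for the mean of a normal distribution is I(mu) = 1/sigma^2.
sigma = 7, so sigma^2 = 49.
I(mu) = 1/49 = 0.0204

0.0204


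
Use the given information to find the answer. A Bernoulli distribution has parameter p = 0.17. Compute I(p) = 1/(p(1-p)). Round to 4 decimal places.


For Bernoulli(p), Fisher information is I(p) = 1/(p*(1-p)).
p = 0.17, 1-p = 0.83.
p*(1-p) = 0.1411.
I(p) = 1/0.1411 = 7.0872

7.0872


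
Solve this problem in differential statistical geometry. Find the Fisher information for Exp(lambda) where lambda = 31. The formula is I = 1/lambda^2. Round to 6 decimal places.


Fisher information for exponential: I(lambda) = 1/lambda^2.
lambda = 31, lambda^2 = 961.
I = 1/961 = 0.001041

0.001041


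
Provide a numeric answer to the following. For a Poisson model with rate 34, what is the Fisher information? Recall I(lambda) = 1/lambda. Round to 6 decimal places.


Fisher information for Poisson: I(lambda) = 1/lambda.
lambda = 34.
I(lambda) = 1/34 = 0.029412

0.029412


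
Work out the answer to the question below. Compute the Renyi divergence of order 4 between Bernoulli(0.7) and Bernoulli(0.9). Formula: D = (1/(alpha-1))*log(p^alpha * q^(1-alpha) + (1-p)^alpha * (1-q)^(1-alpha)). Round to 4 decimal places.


Renyi divergence of order alpha between Bernoulli distributions:
D = (1/(alpha-1))*log(p^alpha * q^(1-alpha) + (1-p)^alpha * (1-q)^(1-alpha)).
alpha = 4, p = 0.7, q = 0.9.
p^alpha * q^(1-alpha) = 0.7^4 * 0.9^-3 = 0.329355.
(1-p)^alpha * (1-q)^(1-alpha) = 0.3^4 * 0.1^-3 = 8.1.
sum = 0.329355 + 8.1 = 8.429355.
D = (1/3)*log(8.429355) = 0.7106

0.7106


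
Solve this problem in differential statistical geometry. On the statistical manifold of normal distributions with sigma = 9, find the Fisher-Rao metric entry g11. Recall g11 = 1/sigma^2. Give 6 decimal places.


For the 2-parameter normal family, the Fisher metric has:
  g11 = 1/sigma^2, g22 = 2/sigma^2.
sigma = 9, sigma^2 = 81.
g11 = 0.012346

0.012346


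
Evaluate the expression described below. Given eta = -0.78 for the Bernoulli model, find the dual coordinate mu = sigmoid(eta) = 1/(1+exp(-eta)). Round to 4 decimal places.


Dual coordinate (expectation parameter) for Bernoulli:
mu = 1/(1+exp(-eta)).
eta = -0.78.
exp(-eta) = exp(0.78) = 2.181472.
mu = 1/(1+2.181472) = 0.3143

0.3143


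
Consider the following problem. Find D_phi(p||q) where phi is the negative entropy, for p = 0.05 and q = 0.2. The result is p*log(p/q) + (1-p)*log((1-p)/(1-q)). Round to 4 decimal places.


Bregman divergence with negative entropy generator:
D = p*log(p/q) + (1-p)*log((1-p)/(1-q)).
p = 0.05, q = 0.2.
p*log(p/q) = 0.05*log(0.05/0.2) = -0.069315.
(1-p)*log((1-p)/(1-q)) = 0.95*log(0.95/0.8) = 0.163258.
D = -0.069315 + 0.163258 = 0.0939

0.0939


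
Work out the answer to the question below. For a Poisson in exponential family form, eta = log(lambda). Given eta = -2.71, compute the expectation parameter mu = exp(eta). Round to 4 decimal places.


Expectation parameter for Poisson exponential family:
mu = exp(eta).
eta = -2.71.
mu = exp(-2.71) = 0.0665

0.0665


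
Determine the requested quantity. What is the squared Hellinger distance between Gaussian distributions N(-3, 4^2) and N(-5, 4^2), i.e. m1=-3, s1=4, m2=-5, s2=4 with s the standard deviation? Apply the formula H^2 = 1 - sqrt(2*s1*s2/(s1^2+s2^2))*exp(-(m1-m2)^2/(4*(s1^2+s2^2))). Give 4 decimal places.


Squared Hellinger distance for Gaussians:
H^2 = 1 - sqrt(2*s1*s2/(s1^2+s2^2)) * exp(-(m1-m2)^2/(4*(s1^2+s2^2))).
s1^2 = 16, s2^2 = 16, s1^2+s2^2 = 32.
sqrt(2*4*4/(32)) = 1.0.
(m1-m2)^2 = (2)^2 = 4.
exp(-4/(4*32)) = exp(-0.03125) = 0.969233.
H^2 = 1 - 1.0*0.969233 = 0.0308

0.0308


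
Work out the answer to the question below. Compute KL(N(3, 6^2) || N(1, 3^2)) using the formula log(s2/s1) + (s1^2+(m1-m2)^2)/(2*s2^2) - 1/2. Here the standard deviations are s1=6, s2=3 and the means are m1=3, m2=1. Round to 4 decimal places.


KL divergence between normal distributions:
KL = log(s2/s1) + (s1^2 + (m1-m2)^2)/(2*s2^2) - 1/2.
log(3/6) = -0.693147.
(6^2 + (3-1)^2)/(2*3^2) = (36 + 4)/18 = 2.222222.
KL = -0.693147 + 2.222222 - 0.5 = 1.0291

1.0291


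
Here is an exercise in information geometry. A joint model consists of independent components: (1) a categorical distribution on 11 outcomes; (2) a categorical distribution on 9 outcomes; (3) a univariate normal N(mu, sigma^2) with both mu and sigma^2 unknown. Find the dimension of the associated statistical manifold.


The dimension of a statistical manifold equals the number of free
(independent) real parameters of the model. For a product of independent
blocks the parameter counts add.
- categorical on 11 outcomes (probabilities sum to 1): 11-1 = 10.
- categorical on 9 outcomes (probabilities sum to 1): 9-1 = 8.
- normal (mu, sigma^2): 2.
Total = 10 + 8 + 2 = 20.
Dimension = 20

20


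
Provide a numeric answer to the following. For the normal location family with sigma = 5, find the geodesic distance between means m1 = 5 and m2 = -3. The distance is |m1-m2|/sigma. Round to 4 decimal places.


On the fixed-variance normal subfamily, geodesic distance = |m1-m2|/sigma.
|5 - -3| = 8.
sigma = 5.
d = 8/5 = 1.6000

1.6000


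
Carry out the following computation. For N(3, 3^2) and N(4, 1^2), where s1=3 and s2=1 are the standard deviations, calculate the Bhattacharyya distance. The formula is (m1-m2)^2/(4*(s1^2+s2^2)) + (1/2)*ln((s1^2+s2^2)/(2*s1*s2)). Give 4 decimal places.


Bhattacharyya distance between two Gaussians:
DB = (m1-m2)^2/(4*(s1^2+s2^2)) + (1/2)*ln((s1^2+s2^2)/(2*s1*s2)).
(m1-m2)^2 = (-1)^2 = 1.
s1^2+s2^2 = 9 + 1 = 10.
term1 = 1/40 = 0.025.
term2 = 0.5*ln(10/6.0) = 0.255413.
DB = 0.025 + 0.255413 = 0.2804

0.2804


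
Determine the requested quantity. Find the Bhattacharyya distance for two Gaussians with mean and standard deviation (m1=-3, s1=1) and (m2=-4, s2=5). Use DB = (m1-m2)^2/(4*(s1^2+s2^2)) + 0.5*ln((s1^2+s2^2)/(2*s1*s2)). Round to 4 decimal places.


Bhattacharyya distance between two Gaussians:
DB = (m1-m2)^2/(4*(s1^2+s2^2)) + (1/2)*ln((s1^2+s2^2)/(2*s1*s2)).
(m1-m2)^2 = (1)^2 = 1.
s1^2+s2^2 = 1 + 25 = 26.
term1 = 1/104 = 0.009615.
term2 = 0.5*ln(26/10.0) = 0.477756.
DB = 0.009615 + 0.477756 = 0.4874

0.4874


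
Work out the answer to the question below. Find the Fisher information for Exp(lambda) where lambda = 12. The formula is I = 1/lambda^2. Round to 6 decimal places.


Fisher information for exponential: I(lambda) = 1/lambda^2.
lambda = 12, lambda^2 = 144.
I = 1/144 = 0.006944

0.006944


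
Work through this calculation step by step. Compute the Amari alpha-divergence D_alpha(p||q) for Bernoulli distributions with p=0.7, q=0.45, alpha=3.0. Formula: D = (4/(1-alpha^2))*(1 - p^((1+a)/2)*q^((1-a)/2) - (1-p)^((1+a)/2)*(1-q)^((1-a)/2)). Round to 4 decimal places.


Amari alpha-divergence:
D = (4/(1-alpha^2))*(1 - p^((1+a)/2)*q^((1-a)/2) - (1-p)^((1+a)/2)*(1-q)^((1-a)/2)).
alpha = 3.0, p = 0.7, q = 0.45.
e1 = (1+alpha)/2 = 2.0, e2 = (1-alpha)/2 = -1.0.
t1 = p^e1 * q^e2 = 0.7^2.0 * 0.45^-1.0 = 1.088889.
t2 = (1-p)^e1 * (1-q)^e2 = 0.3^2.0 * 0.55^-1.0 = 0.163636.
4/(1-alpha^2) = -0.5.
D = -0.5*(1 - 1.088889 - 0.163636) = 0.1263

0.1263


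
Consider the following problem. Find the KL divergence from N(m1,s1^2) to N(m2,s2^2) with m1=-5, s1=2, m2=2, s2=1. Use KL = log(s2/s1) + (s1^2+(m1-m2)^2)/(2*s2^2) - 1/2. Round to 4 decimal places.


KL divergence between normal distributions:
KL = log(s2/s1) + (s1^2 + (m1-m2)^2)/(2*s2^2) - 1/2.
log(1/2) = -0.693147.
(2^2 + (-5-2)^2)/(2*1^2) = (4 + 49)/2 = 26.5.
KL = -0.693147 + 26.5 - 0.5 = 25.3069

25.3069


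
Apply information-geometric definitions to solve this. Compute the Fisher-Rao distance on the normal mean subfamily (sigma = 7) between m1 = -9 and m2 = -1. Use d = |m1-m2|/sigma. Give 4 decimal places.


On the fixed-variance normal subfamily, geodesic distance = |m1-m2|/sigma.
|-9 - -1| = 8.
sigma = 7.
d = 8/7 = 1.1429

1.1429


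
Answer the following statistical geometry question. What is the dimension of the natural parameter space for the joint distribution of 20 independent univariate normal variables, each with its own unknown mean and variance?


Exponential family dimension calculation:
Each univariate normal has two natural parameters (mu/sigma^2 and -1/(2 sigma^2)).
With 20 independent components, dim = 2 * 20 = 40.

40


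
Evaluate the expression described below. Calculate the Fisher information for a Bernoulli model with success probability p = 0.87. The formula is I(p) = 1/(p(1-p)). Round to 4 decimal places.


For Bernoulli(p), Fisher information is I(p) = 1/(p*(1-p)).
p = 0.87, 1-p = 0.13.
p*(1-p) = 0.1131.
I(p) = 1/0.1131 = 8.8417

8.8417


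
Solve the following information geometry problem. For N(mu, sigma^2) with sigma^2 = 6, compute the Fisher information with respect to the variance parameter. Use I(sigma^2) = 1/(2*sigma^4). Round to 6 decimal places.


Fisher information for variance: I(sigma^2) = 1/(2*sigma^4).
sigma^2 = 6, so sigma^4 = 36.
I = 1/(2*36) = 1/72 = 0.013889

0.013889


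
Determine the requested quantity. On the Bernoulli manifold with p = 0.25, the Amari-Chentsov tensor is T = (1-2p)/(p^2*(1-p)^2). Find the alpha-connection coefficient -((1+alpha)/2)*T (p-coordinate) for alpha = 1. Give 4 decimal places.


Skewness (Amari-Chentsov) tensor: T = (1-2p)/(p^2*(1-p)^2).
p = 0.25, 1-2p = 0.5, p^2 = 0.0625, (1-p)^2 = 0.5625.
T = 0.5/(0.0625 * 0.5625) = 14.222222.
In the p-coordinate, Gamma^(alpha) = Gamma^(0) - (alpha/2)*T with Gamma^(0) = (1/2)*g'(p) = -T/2,
so Gamma^(alpha) = -((1+alpha)/2)*T.
alpha = 1, -(1+alpha)/2 = -1.0.
Gamma = -1.0 * 14.222222 = -14.2222

-14.2222


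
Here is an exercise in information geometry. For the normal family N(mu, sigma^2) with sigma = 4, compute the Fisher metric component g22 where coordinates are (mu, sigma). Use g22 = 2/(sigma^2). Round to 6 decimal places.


For the 2-parameter normal family, the Fisher metric has:
  g11 = 1/sigma^2, g22 = 2/sigma^2.
sigma = 4, sigma^2 = 16.
g22 = 0.125000

0.125000


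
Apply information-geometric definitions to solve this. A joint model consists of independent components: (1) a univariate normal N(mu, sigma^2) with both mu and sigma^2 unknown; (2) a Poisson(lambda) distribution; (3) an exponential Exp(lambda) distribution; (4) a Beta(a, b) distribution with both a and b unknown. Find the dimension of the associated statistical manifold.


The dimension of a statistical manifold equals the number of free
(independent) real parameters of the model. For a product of independent
blocks the parameter counts add.
- normal (mu, sigma^2): 2.
- Poisson (lambda): 1.
- exponential (lambda): 1.
- Beta (a, b): 2.
Total = 2 + 1 + 1 + 2 = 6.
Dimension = 6

6
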